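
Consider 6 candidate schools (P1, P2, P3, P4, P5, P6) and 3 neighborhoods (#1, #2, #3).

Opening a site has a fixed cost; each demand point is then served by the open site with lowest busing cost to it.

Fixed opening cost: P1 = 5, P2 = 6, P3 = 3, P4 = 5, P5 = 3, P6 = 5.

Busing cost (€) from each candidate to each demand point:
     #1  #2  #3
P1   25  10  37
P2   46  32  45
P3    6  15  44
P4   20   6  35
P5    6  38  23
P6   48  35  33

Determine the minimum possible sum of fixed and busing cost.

Open {P4, P5}: assign each demand point to its cheapest open site.
  #1→P5 6, #2→P4 6, #3→P5 23
  busing cost 35, fixed 8 → total 43.
Compare {P3, P4, P5}: busing cost 35 + fixed 11 = 46.
Compare {P1, P5}: busing cost 39 + fixed 8 = 47.
Compare {P1, P4, P5}: busing cost 35 + fixed 13 = 48.
All other subsets cost ≥ 46. Minimum total cost: 43.

43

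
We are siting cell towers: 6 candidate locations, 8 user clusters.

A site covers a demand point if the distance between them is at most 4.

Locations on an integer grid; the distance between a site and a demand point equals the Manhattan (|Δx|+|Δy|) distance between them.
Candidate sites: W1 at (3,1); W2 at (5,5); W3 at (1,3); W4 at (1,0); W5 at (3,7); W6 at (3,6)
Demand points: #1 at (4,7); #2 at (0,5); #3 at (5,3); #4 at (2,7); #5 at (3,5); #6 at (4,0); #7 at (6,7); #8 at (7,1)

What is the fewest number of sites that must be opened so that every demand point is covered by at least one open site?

2

Coverage sets (demand points within 4 of each site):
  W1: {#3, #5, #6, #8}
  W2: {#1, #3, #5, #7}
  W3: {#2, #3, #5}
  W4: {#6}
  W5: {#1, #4, #5, #7}
  W6: {#1, #2, #4, #5, #7}
No single site covers all 8 demand points.
But {W1, W6} covers everything, so the minimum is 2.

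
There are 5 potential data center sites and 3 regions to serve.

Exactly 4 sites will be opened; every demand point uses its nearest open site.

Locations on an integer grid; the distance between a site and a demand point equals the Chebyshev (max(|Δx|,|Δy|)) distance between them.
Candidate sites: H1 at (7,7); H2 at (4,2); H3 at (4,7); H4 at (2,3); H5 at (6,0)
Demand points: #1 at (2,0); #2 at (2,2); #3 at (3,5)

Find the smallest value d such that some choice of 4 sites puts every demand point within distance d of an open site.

2

Open {H1, H2, H3, H4}.
  Farthest demand point is #1 at distance 2 (to H2); all others are ≤ 2.
With {H1, H2, H3, H5} the worst case is 2.
With {H1, H2, H4, H5} the worst case is 2.
No size-4 selection achieves below 2.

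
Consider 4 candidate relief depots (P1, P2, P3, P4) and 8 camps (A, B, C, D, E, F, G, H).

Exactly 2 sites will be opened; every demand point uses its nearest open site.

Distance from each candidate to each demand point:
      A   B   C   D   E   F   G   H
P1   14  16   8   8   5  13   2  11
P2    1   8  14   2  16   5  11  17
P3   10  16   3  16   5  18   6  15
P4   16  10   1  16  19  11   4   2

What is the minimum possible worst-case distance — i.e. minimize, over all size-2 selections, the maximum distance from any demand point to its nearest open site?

Open {P1, P2}.
  Farthest demand point is H at distance 11 (to P1); all others are ≤ 11.
With {P1, P4} the worst case is 14.
With {P2, P3} the worst case is 15.
No size-2 selection achieves below 11.

11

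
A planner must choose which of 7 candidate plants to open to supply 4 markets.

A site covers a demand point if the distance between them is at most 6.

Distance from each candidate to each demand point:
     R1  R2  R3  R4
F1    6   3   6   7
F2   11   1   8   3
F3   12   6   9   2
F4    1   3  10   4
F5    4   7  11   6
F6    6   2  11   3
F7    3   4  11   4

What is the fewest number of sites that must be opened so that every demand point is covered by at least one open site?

2

Coverage sets (demand points within 6 of each site):
  F1: {R1, R2, R3}
  F2: {R2, R4}
  F3: {R2, R4}
  F4: {R1, R2, R4}
  F5: {R1, R4}
  F6: {R1, R2, R4}
  F7: {R1, R2, R4}
No single site covers all 4 demand points.
But {F1, F2} covers everything, so the minimum is 2.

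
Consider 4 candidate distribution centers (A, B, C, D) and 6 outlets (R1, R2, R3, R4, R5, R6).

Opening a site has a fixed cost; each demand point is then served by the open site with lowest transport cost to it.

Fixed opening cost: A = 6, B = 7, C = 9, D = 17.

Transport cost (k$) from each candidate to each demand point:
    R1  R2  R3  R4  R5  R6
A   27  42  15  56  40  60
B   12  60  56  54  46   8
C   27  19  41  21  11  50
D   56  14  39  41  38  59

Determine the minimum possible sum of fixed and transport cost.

108

Open {A, B, C}: assign each demand point to its cheapest open site.
  R1→B 12, R2→C 19, R3→A 15, R4→C 21, R5→C 11, R6→B 8
  transport cost 86, fixed 22 → total 108.
Compare {A, B, C, D}: transport cost 81 + fixed 39 = 120.
Compare {B, C}: transport cost 112 + fixed 16 = 128.
Compare {B, C, D}: transport cost 105 + fixed 33 = 138.
All other subsets cost ≥ 120. Minimum total cost: 108.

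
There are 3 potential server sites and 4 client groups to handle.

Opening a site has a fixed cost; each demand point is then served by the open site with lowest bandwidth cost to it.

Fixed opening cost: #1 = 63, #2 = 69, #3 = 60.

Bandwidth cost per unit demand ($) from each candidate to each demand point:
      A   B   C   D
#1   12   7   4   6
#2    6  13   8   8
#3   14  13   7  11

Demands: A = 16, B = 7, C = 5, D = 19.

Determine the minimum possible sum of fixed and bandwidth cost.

411

Open {#1, #2}: assign each demand point to its cheapest open site.
  A→#2 16×6=96, B→#1 7×7=49, C→#1 5×4=20, D→#1 19×6=114
  bandwidth cost 279, fixed 132 → total 411.
Compare {#1}: bandwidth cost 375 + fixed 63 = 438.
Compare {#2}: bandwidth cost 379 + fixed 69 = 448.
Compare {#1, #2, #3}: bandwidth cost 279 + fixed 192 = 471.
All other subsets cost ≥ 438. Minimum total cost: 411.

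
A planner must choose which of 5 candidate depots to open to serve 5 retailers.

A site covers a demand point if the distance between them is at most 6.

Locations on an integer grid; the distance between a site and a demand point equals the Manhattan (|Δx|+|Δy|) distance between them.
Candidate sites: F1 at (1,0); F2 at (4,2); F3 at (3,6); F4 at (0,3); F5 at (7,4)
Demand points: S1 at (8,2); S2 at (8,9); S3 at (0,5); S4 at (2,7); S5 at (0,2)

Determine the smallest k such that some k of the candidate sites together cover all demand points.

Coverage sets (demand points within 6 of each site):
  F1: {S3, S5}
  F2: {S1, S5}
  F3: {S3, S4}
  F4: {S3, S4, S5}
  F5: {S1, S2}
No single site covers all 5 demand points.
But {F4, F5} covers everything, so the minimum is 2.

2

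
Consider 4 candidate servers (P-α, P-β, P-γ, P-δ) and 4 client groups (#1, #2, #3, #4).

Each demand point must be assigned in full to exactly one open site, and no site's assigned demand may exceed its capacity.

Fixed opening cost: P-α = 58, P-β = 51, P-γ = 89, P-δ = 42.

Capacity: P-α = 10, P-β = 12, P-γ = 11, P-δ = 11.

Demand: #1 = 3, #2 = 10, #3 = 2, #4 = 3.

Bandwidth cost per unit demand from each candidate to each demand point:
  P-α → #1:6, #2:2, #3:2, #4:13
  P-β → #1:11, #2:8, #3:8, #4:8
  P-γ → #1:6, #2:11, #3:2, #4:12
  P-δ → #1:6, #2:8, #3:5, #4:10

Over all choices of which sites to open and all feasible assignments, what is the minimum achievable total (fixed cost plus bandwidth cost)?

178

Open {P-α, P-δ}; cheapest assignment that respects the capacities:
  P-α (cap 10, load 10): #2 — cost 10×2 = 20
  P-δ (cap 11, load 8): #1, #3, #4 — cost 3×6 + 2×5 + 3×10 = 58
  Shipping 78, fixed 100 → total 178.
  Any other capacity-feasible assignment to {P-α, P-δ} ships for at least 78.
Compare {P-α, P-β}: its best feasible assignment gives total 202.
Compare {P-α, P-β, P-δ}: its best feasible assignment gives total 223.
Every other set of open sites that can feasibly serve all demand totals ≥ 202 even under its best assignment. Minimum: 178.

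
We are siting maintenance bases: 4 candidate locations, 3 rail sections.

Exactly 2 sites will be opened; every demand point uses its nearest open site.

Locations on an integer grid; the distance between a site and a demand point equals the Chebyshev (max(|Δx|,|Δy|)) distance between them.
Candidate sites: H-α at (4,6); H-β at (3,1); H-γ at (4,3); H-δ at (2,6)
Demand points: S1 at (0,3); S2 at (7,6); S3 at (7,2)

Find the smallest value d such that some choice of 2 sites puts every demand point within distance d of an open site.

Open {H-β, H-γ}.
  Farthest demand point is S1 at distance 3 (to H-β); all others are ≤ 3.
With {H-γ, H-δ} the worst case is 3.
With {H-α, H-β} the worst case is 4.
No size-2 selection achieves below 3.

3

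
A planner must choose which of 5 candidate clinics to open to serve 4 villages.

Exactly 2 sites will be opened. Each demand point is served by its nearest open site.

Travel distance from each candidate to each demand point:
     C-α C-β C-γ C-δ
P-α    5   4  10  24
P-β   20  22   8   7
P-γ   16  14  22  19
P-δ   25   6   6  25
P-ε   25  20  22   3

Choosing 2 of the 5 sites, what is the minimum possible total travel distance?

22

Open {P-α, P-ε}.
  C-α→P-α 5, C-β→P-α 4, C-γ→P-α 10, C-δ→P-ε 3  ⇒ total 22.
Compare {P-α, P-β}: total 24.
Compare {P-α, P-γ}: total 38.
No size-2 selection does better; minimum is 22.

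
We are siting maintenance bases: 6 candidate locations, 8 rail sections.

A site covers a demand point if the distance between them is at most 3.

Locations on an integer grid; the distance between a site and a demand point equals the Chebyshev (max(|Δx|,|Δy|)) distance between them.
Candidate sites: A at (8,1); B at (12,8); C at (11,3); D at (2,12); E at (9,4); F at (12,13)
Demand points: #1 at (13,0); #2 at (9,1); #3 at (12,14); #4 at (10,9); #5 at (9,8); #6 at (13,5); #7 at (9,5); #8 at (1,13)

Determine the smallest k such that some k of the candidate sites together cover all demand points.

4

Coverage sets (demand points within 3 of each site):
  A: {#2}
  B: {#4, #5, #6, #7}
  C: {#1, #2, #6, #7}
  D: {#8}
  E: {#2, #7}
  F: {#3}
No 3 sites suffice: every size-3 union leaves at least one demand point uncovered.
But {B, C, D, F} covers everything, so the minimum is 4.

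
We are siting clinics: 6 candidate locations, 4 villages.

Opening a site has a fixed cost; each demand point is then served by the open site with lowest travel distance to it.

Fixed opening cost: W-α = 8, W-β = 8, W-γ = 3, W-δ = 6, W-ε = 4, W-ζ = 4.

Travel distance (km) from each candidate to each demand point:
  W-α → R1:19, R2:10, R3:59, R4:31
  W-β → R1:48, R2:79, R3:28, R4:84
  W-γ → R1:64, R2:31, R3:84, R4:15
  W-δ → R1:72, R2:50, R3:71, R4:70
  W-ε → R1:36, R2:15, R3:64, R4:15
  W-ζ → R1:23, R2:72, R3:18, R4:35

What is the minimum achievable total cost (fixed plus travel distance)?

Open {W-α, W-γ, W-ζ}: assign each demand point to its cheapest open site.
  R1→W-α 19, R2→W-α 10, R3→W-ζ 18, R4→W-γ 15
  travel distance 62, fixed 15 → total 77.
Compare {W-α, W-ε, W-ζ}: travel distance 62 + fixed 16 = 78.
Compare {W-ε, W-ζ}: travel distance 71 + fixed 8 = 79.
Compare {W-α, W-γ, W-ε, W-ζ}: travel distance 62 + fixed 19 = 81.
All other subsets cost ≥ 78. Minimum total cost: 77.

77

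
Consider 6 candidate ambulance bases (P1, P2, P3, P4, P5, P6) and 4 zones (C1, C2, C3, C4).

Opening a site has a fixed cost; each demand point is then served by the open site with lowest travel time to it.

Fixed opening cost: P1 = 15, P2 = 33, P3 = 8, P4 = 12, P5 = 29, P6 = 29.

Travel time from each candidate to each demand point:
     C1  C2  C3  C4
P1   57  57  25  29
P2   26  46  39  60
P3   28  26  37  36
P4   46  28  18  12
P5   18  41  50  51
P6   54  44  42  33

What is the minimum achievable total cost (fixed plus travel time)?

104

Open {P3, P4}: assign each demand point to its cheapest open site.
  C1→P3 28, C2→P3 26, C3→P4 18, C4→P4 12
  travel time 84, fixed 20 → total 104.
Compare {P4}: travel time 104 + fixed 12 = 116.
Compare {P4, P5}: travel time 76 + fixed 41 = 117.
Compare {P1, P3, P4}: travel time 84 + fixed 35 = 119.
All other subsets cost ≥ 116. Minimum total cost: 104.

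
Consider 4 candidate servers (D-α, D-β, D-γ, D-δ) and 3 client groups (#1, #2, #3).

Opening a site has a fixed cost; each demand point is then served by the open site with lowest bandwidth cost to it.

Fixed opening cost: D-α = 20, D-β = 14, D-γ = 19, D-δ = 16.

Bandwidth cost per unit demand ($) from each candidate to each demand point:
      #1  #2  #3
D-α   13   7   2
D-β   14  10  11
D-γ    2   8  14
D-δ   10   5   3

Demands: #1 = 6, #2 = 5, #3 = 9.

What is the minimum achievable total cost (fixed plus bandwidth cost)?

Open {D-γ, D-δ}: assign each demand point to its cheapest open site.
  #1→D-γ 6×2=12, #2→D-δ 5×5=25, #3→D-δ 9×3=27
  bandwidth cost 64, fixed 35 → total 99.
Compare {D-α, D-γ}: bandwidth cost 65 + fixed 39 = 104.
Compare {D-α, D-γ, D-δ}: bandwidth cost 55 + fixed 55 = 110.
Compare {D-β, D-γ, D-δ}: bandwidth cost 64 + fixed 49 = 113.
All other subsets cost ≥ 104. Minimum total cost: 99.

99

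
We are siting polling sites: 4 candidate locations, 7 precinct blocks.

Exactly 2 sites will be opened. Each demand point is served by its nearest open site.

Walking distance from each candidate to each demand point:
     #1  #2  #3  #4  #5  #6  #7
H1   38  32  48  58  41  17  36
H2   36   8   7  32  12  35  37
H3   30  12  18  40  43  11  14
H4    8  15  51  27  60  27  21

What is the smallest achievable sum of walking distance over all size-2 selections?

110

Open {H2, H4}.
  #1→H4 8, #2→H2 8, #3→H2 7, #4→H4 27, #5→H2 12, #6→H4 27, #7→H4 21  ⇒ total 110.
Compare {H2, H3}: total 114.
Compare {H3, H4}: total 133.
No size-2 selection does better; minimum is 110.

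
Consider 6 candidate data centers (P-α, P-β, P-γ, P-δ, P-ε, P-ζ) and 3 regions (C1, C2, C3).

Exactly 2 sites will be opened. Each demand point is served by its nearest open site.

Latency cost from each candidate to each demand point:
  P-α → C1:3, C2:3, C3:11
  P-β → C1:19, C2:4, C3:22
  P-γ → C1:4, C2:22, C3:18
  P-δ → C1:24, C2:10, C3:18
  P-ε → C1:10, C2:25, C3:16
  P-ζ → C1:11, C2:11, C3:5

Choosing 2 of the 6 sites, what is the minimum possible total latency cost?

Open {P-α, P-ζ}.
  C1→P-α 3, C2→P-α 3, C3→P-ζ 5  ⇒ total 11.
Compare {P-α, P-β}: total 17.
Compare {P-α, P-γ}: total 17.
No size-2 selection does better; minimum is 11.

11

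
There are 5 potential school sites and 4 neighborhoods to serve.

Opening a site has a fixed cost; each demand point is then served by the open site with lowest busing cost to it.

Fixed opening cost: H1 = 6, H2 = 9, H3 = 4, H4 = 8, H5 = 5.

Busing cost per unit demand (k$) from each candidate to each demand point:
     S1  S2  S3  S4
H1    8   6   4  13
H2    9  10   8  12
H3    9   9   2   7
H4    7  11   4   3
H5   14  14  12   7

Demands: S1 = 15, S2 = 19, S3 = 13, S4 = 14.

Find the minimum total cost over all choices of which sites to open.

Open {H1, H3, H4}: assign each demand point to its cheapest open site.
  S1→H4 15×7=105, S2→H1 19×6=114, S3→H3 13×2=26, S4→H4 14×3=42
  busing cost 287, fixed 18 → total 305.
Compare {H1, H3, H4, H5}: busing cost 287 + fixed 23 = 310.
Compare {H1, H2, H3, H4}: busing cost 287 + fixed 27 = 314.
Compare {H1, H2, H3, H4, H5}: busing cost 287 + fixed 32 = 319.
All other subsets cost ≥ 310. Minimum total cost: 305.

305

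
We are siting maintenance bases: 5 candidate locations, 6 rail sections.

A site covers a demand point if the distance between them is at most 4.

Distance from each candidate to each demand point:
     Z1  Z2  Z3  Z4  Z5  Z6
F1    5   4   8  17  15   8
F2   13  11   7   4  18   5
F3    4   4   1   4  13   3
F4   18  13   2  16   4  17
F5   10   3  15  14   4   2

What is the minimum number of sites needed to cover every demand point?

2

Coverage sets (demand points within 4 of each site):
  F1: {Z2}
  F2: {Z4}
  F3: {Z1, Z2, Z3, Z4, Z6}
  F4: {Z3, Z5}
  F5: {Z2, Z5, Z6}
No single site covers all 6 demand points.
But {F3, F4} covers everything, so the minimum is 2.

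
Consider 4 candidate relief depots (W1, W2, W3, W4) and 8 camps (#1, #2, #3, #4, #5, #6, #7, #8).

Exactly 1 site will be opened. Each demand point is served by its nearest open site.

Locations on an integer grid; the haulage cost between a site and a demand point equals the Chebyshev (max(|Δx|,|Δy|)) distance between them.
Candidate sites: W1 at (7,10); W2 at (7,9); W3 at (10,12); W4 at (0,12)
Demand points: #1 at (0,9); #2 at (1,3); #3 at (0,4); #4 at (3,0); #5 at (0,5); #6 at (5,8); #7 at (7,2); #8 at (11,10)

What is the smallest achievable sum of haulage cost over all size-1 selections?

49

Open {W2}.
  #1→W2 7, #2→W2 6, #3→W2 7, #4→W2 9, #5→W2 7, #6→W2 2, #7→W2 7, #8→W2 4  ⇒ total 49.
Compare {W1}: total 52.
Compare {W4}: total 65.
No size-1 selection does better; minimum is 49.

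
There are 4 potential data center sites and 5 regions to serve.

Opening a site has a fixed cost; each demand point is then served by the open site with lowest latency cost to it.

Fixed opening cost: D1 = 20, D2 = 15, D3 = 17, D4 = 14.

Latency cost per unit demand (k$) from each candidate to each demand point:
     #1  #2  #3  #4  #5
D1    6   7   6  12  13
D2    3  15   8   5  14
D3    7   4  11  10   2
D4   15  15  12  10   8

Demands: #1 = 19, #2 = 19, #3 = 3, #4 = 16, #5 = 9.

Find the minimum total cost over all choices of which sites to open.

287

Open {D2, D3}: assign each demand point to its cheapest open site.
  #1→D2 19×3=57, #2→D3 19×4=76, #3→D2 3×8=24, #4→D2 16×5=80, #5→D3 9×2=18
  latency cost 255, fixed 32 → total 287.
Compare {D1, D2, D3}: latency cost 249 + fixed 52 = 301.
Compare {D2, D3, D4}: latency cost 255 + fixed 46 = 301.
Compare {D1, D2, D3, D4}: latency cost 249 + fixed 66 = 315.
All other subsets cost ≥ 301. Minimum total cost: 287.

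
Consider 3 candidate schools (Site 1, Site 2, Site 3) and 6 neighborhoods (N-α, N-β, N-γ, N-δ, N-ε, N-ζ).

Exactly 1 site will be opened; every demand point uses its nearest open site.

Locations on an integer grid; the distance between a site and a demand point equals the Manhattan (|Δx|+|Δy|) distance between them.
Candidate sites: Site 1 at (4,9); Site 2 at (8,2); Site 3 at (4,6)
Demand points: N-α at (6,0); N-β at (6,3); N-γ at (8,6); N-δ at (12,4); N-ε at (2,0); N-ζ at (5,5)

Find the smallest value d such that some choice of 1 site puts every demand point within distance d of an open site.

Open {Site 2}.
  Farthest demand point is N-ε at distance 8 (to Site 2); all others are ≤ 8.
With {Site 3} the worst case is 10.
With {Site 1} the worst case is 13.
No size-1 selection achieves below 8.

8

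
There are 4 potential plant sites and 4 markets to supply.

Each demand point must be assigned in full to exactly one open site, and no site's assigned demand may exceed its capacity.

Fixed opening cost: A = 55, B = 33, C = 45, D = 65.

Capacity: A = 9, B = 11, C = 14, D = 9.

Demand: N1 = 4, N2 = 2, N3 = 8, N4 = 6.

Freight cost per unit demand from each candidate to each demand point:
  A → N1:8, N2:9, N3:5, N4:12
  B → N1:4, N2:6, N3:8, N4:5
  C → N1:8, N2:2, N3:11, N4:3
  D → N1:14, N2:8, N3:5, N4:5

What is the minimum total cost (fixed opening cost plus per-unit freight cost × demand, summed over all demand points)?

194

Open {A, C}; cheapest assignment that respects the capacities:
  A (cap 9, load 8): N3 — cost 8×5 = 40
  C (cap 14, load 12): N1, N2, N4 — cost 4×8 + 2×2 + 6×3 = 54
  Shipping 94, fixed 100 → total 194.
  Any other capacity-feasible assignment to {A, C} ships for at least 94.
Compare {B, C}: its best feasible assignment gives total 196.
Compare {C, D}: its best feasible assignment gives total 204.
Every other set of open sites that can feasibly serve all demand totals ≥ 196 even under its best assignment. Minimum: 194.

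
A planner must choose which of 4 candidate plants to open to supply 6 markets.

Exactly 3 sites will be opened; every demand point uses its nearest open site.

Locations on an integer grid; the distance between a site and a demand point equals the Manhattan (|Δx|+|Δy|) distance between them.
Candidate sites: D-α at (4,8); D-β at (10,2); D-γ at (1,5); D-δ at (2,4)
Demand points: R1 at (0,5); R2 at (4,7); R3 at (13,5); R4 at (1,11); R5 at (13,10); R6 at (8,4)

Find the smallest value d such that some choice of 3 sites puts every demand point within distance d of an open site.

Open {D-α, D-β, D-γ}.
  Farthest demand point is R5 at distance 11 (to D-α); all others are ≤ 11.
With {D-α, D-β, D-δ} the worst case is 11.
With {D-β, D-γ, D-δ} the worst case is 11.
No size-3 selection achieves below 11.

11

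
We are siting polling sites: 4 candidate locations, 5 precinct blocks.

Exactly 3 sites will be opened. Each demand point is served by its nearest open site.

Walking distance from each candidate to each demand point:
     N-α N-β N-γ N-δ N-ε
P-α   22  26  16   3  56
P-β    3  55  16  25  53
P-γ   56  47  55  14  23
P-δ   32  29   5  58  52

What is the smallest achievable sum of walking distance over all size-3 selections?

Open {P-α, P-β, P-γ}.
  N-α→P-β 3, N-β→P-α 26, N-γ→P-α 16, N-δ→P-α 3, N-ε→P-γ 23  ⇒ total 71.
Compare {P-β, P-γ, P-δ}: total 74.
Compare {P-α, P-γ, P-δ}: total 79.
No size-3 selection does better; minimum is 71.

71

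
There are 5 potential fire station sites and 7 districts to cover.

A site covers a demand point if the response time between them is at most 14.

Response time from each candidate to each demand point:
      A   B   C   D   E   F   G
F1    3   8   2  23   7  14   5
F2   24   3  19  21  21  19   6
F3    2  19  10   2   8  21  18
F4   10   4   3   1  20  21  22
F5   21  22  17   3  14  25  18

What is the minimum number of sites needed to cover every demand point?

Coverage sets (demand points within 14 of each site):
  F1: {A, B, C, E, F, G}
  F2: {B, G}
  F3: {A, C, D, E}
  F4: {A, B, C, D}
  F5: {D, E}
No single site covers all 7 demand points.
But {F1, F3} covers everything, so the minimum is 2.

2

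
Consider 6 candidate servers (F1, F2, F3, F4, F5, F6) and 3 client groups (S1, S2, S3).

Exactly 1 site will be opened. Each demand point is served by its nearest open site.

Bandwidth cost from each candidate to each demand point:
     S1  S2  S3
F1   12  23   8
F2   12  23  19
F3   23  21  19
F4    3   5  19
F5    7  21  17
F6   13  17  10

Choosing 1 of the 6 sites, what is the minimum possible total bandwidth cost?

Open {F4}.
  S1→F4 3, S2→F4 5, S3→F4 19  ⇒ total 27.
Compare {F6}: total 40.
Compare {F1}: total 43.
No size-1 selection does better; minimum is 27.

27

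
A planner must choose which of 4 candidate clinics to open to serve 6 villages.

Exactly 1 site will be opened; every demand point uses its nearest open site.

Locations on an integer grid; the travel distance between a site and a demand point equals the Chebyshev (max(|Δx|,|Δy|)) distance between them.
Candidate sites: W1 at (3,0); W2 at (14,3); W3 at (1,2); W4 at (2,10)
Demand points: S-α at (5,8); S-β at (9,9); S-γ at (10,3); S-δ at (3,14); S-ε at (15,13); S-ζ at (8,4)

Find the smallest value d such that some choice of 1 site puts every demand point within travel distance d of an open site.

11

Open {W2}.
  Farthest demand point is S-δ at travel distance 11 (to W2); all others are ≤ 11.
With {W4} the worst case is 13.
With {W1} the worst case is 14.
No size-1 selection achieves below 11.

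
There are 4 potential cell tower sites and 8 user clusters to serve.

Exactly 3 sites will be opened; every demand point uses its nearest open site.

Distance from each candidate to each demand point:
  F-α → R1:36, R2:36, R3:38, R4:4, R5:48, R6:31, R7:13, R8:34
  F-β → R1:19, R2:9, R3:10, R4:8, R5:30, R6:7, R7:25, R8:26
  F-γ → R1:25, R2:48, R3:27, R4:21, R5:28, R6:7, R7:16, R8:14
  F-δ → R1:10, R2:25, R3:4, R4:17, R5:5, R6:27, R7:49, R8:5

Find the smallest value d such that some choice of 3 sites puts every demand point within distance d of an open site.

13

Open {F-α, F-β, F-δ}.
  Farthest demand point is R7 at distance 13 (to F-α); all others are ≤ 13.
With {F-β, F-γ, F-δ} the worst case is 16.
With {F-α, F-γ, F-δ} the worst case is 25.
No size-3 selection achieves below 13.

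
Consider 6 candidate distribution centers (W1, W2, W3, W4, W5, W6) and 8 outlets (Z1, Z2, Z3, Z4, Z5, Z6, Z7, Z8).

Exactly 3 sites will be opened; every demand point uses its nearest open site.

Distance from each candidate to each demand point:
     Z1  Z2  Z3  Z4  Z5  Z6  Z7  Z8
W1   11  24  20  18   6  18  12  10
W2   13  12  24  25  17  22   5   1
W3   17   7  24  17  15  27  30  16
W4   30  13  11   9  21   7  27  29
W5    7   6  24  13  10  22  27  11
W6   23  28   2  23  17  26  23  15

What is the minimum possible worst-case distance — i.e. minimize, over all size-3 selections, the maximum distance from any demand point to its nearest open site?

11

Open {W2, W4, W5}.
  Farthest demand point is Z3 at distance 11 (to W4); all others are ≤ 11.
With {W1, W2, W4} the worst case is 12.
With {W1, W3, W4} the worst case is 12.
No size-3 selection achieves below 11.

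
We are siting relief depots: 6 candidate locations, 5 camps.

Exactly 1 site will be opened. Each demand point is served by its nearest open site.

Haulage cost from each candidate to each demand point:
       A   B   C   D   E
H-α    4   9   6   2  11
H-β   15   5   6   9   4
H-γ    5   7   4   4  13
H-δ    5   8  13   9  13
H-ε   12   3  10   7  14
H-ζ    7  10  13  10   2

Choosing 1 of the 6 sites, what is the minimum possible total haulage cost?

32

Open {H-α}.
  A→H-α 4, B→H-α 9, C→H-α 6, D→H-α 2, E→H-α 11  ⇒ total 32.
Compare {H-γ}: total 33.
Compare {H-β}: total 39.
No size-1 selection does better; minimum is 32.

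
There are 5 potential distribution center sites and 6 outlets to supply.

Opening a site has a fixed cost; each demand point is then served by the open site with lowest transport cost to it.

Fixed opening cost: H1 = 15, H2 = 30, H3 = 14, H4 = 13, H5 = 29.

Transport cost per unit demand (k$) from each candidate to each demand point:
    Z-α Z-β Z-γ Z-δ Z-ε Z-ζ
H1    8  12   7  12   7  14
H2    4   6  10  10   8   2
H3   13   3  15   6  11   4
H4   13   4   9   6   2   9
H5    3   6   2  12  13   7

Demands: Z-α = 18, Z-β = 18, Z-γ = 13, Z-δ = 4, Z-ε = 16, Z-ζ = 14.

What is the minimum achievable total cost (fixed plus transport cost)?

Open {H3, H4, H5}: assign each demand point to its cheapest open site.
  Z-α→H5 18×3=54, Z-β→H3 18×3=54, Z-γ→H5 13×2=26, Z-δ→H3 4×6=24, Z-ε→H4 16×2=32, Z-ζ→H3 14×4=56
  transport cost 246, fixed 56 → total 302.
Compare {H2, H3, H4, H5}: transport cost 218 + fixed 86 = 304.
Compare {H2, H4, H5}: transport cost 236 + fixed 72 = 308.
Compare {H1, H3, H4, H5}: transport cost 246 + fixed 71 = 317.
All other subsets cost ≥ 304. Minimum total cost: 302.

302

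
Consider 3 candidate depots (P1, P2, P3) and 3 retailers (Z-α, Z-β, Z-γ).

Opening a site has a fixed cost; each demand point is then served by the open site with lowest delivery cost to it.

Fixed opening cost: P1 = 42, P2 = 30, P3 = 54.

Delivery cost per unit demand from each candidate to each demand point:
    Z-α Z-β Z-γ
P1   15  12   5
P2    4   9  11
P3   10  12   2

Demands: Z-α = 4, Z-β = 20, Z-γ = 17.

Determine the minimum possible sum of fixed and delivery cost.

314

Open {P2, P3}: assign each demand point to its cheapest open site.
  Z-α→P2 4×4=16, Z-β→P2 20×9=180, Z-γ→P3 17×2=34
  delivery cost 230, fixed 84 → total 314.
Compare {P1, P2}: delivery cost 281 + fixed 72 = 353.
Compare {P1, P2, P3}: delivery cost 230 + fixed 126 = 356.
Compare {P3}: delivery cost 314 + fixed 54 = 368.
All other subsets cost ≥ 353. Minimum total cost: 314.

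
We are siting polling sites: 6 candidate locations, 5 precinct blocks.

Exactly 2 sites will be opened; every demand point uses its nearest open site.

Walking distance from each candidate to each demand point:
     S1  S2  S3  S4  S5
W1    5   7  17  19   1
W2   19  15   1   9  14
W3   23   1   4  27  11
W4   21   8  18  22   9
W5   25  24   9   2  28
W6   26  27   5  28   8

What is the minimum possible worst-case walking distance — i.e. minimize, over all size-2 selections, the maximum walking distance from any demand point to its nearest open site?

9

Open {W1, W2}.
  Farthest demand point is S4 at walking distance 9 (to W2); all others are ≤ 9.
With {W1, W5} the worst case is 9.
With {W1, W3} the worst case is 19.
No size-2 selection achieves below 9.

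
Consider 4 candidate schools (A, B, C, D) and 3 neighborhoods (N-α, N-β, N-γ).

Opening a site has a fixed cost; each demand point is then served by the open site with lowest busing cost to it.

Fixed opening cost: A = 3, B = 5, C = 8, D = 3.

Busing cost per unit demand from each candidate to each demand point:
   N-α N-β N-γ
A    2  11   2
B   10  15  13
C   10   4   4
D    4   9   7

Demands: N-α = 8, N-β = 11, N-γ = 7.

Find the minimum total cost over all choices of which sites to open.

Open {A, C}: assign each demand point to its cheapest open site.
  N-α→A 8×2=16, N-β→C 11×4=44, N-γ→A 7×2=14
  busing cost 74, fixed 11 → total 85.
Compare {A, C, D}: busing cost 74 + fixed 14 = 88.
Compare {A, B, C}: busing cost 74 + fixed 16 = 90.
Compare {A, B, C, D}: busing cost 74 + fixed 19 = 93.
All other subsets cost ≥ 88. Minimum total cost: 85.

85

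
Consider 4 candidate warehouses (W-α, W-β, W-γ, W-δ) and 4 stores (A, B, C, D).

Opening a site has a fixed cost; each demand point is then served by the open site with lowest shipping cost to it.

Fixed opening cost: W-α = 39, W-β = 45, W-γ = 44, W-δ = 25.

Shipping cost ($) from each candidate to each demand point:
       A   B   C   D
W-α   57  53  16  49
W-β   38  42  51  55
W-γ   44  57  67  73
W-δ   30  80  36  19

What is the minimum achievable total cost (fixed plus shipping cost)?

182

Open {W-α, W-δ}: assign each demand point to its cheapest open site.
  A→W-δ 30, B→W-α 53, C→W-α 16, D→W-δ 19
  shipping cost 118, fixed 64 → total 182.
Compare {W-δ}: shipping cost 165 + fixed 25 = 190.
Compare {W-β, W-δ}: shipping cost 127 + fixed 70 = 197.
Compare {W-γ, W-δ}: shipping cost 142 + fixed 69 = 211.
All other subsets cost ≥ 190. Minimum total cost: 182.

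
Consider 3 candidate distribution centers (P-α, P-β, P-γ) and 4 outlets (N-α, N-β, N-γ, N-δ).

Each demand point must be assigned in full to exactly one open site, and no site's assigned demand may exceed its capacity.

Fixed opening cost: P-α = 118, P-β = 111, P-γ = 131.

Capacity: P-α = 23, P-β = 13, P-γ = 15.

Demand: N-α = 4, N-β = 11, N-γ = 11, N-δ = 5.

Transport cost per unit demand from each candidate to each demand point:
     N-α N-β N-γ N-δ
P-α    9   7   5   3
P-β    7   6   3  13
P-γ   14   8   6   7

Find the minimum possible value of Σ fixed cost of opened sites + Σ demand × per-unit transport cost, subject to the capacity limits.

390

Open {P-α, P-β}; cheapest assignment that respects the capacities:
  P-α (cap 23, load 20): N-α, N-β, N-δ — cost 4×9 + 11×7 + 5×3 = 128
  P-β (cap 13, load 11): N-γ — cost 11×3 = 33
  Shipping 161, fixed 229 → total 390.
  Any other capacity-feasible assignment to {P-α, P-β} ships for at least 161.
Compare {P-α, P-γ}: its best feasible assignment gives total 443.
Compare {P-α, P-β, P-γ}: its best feasible assignment gives total 521.
Every other set of open sites that can feasibly serve all demand totals ≥ 443 even under its best assignment. Minimum: 390.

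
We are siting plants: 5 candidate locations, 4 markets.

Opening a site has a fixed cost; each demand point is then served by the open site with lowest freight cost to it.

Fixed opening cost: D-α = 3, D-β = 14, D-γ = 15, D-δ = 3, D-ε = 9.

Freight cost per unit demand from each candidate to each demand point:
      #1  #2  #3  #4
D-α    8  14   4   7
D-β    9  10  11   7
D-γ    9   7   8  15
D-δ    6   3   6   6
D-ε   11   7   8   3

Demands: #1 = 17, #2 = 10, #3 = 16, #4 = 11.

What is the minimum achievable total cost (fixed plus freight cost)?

Open {D-α, D-δ, D-ε}: assign each demand point to its cheapest open site.
  #1→D-δ 17×6=102, #2→D-δ 10×3=30, #3→D-α 16×4=64, #4→D-ε 11×3=33
  freight cost 229, fixed 15 → total 244.
Compare {D-α, D-β, D-δ, D-ε}: freight cost 229 + fixed 29 = 258.
Compare {D-α, D-γ, D-δ, D-ε}: freight cost 229 + fixed 30 = 259.
Compare {D-α, D-δ}: freight cost 262 + fixed 6 = 268.
All other subsets cost ≥ 258. Minimum total cost: 244.

244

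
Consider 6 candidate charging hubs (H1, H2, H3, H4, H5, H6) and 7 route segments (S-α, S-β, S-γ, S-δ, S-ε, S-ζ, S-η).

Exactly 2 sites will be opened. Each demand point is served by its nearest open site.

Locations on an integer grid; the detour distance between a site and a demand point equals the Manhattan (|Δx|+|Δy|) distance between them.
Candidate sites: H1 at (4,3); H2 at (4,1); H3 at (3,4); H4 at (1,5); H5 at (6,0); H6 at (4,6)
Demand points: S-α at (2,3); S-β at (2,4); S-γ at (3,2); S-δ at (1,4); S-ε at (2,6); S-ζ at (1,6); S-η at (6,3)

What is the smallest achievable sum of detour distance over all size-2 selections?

12

Open {H1, H4}.
  S-α→H1 2, S-β→H4 2, S-γ→H1 2, S-δ→H4 1, S-ε→H4 2, S-ζ→H4 1, S-η→H1 2  ⇒ total 12.
Compare {H3, H4}: total 13.
Compare {H2, H4}: total 15.
No size-2 selection does better; minimum is 12.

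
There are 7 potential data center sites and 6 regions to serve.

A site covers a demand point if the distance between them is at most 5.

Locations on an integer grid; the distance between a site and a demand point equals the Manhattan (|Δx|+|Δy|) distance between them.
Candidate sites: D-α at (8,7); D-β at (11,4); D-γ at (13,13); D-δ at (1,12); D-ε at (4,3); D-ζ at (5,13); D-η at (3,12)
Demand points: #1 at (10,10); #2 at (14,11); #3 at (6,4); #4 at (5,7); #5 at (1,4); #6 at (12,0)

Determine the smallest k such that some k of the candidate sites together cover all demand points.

Coverage sets (demand points within 5 of each site):
  D-α: {#1, #3, #4}
  D-β: {#3, #6}
  D-γ: {#2}
  D-δ: {}
  D-ε: {#3, #4, #5}
  D-ζ: {}
  D-η: {}
No 3 sites suffice: every size-3 union leaves at least one demand point uncovered.
But {D-α, D-β, D-γ, D-ε} covers everything, so the minimum is 4.

4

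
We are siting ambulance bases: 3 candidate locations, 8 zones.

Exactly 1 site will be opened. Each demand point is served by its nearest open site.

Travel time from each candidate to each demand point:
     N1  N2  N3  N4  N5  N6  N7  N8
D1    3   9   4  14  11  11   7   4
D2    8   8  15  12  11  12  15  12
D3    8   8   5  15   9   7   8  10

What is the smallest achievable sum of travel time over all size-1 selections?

Open {D1}.
  N1→D1 3, N2→D1 9, N3→D1 4, N4→D1 14, N5→D1 11, N6→D1 11, N7→D1 7, N8→D1 4  ⇒ total 63.
Compare {D3}: total 70.
Compare {D2}: total 93.

63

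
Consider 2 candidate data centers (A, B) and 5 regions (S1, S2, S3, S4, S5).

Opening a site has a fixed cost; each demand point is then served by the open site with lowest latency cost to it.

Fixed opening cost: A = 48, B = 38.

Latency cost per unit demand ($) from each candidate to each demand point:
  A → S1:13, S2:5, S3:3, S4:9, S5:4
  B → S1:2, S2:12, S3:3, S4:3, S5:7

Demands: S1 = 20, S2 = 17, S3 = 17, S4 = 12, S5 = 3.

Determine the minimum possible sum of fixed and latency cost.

Open {A, B}: assign each demand point to its cheapest open site.
  S1→B 20×2=40, S2→A 17×5=85, S3→A 17×3=51, S4→B 12×3=36, S5→A 3×4=12
  latency cost 224, fixed 86 → total 310.
Compare {B}: latency cost 352 + fixed 38 = 390.
Compare {A}: latency cost 516 + fixed 48 = 564.

310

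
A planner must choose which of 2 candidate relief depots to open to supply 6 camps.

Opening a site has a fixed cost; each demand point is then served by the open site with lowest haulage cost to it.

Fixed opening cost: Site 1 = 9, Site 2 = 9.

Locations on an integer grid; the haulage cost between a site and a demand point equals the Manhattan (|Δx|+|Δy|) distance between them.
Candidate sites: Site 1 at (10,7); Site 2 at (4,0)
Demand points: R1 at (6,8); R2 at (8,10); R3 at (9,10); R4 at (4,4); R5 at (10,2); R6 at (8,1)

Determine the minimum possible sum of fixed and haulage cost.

45

Open {Site 1}: assign each demand point to its cheapest open site.
  R1→Site 1 5, R2→Site 1 5, R3→Site 1 4, R4→Site 1 9, R5→Site 1 5, R6→Site 1 8
  haulage cost 36, fixed 9 → total 45.
Compare {Site 1, Site 2}: haulage cost 28 + fixed 18 = 46.
Compare {Site 2}: haulage cost 56 + fixed 9 = 65.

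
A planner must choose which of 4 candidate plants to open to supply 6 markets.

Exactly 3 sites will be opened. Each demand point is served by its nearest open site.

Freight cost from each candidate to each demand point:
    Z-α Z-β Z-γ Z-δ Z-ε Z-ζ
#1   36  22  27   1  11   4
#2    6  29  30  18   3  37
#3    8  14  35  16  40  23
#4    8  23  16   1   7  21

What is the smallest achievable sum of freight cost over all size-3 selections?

Open {#1, #3, #4}.
  Z-α→#3 8, Z-β→#3 14, Z-γ→#4 16, Z-δ→#1 1, Z-ε→#4 7, Z-ζ→#1 4  ⇒ total 50.
Compare {#1, #2, #4}: total 52.
Compare {#1, #2, #3}: total 55.
No size-3 selection does better; minimum is 50.

50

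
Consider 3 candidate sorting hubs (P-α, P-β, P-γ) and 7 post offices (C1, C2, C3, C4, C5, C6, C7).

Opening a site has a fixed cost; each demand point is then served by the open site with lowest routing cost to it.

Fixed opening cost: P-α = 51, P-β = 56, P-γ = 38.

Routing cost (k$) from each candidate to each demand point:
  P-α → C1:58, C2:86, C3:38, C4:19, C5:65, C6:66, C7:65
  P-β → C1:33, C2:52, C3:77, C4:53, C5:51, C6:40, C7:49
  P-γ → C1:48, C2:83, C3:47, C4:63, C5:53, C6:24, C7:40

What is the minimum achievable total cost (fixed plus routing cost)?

389

Open {P-α, P-β}: assign each demand point to its cheapest open site.
  C1→P-β 33, C2→P-β 52, C3→P-α 38, C4→P-α 19, C5→P-β 51, C6→P-β 40, C7→P-β 49
  routing cost 282, fixed 107 → total 389.
Compare {P-α, P-γ}: routing cost 305 + fixed 89 = 394.
Compare {P-β, P-γ}: routing cost 300 + fixed 94 = 394.
Compare {P-γ}: routing cost 358 + fixed 38 = 396.
All other subsets cost ≥ 394. Minimum total cost: 389.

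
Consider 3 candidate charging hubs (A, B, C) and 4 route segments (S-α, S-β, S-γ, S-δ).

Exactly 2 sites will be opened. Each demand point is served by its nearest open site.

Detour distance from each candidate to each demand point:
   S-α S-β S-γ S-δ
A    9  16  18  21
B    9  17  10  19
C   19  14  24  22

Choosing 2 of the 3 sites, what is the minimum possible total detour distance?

52

Open {B, C}.
  S-α→B 9, S-β→C 14, S-γ→B 10, S-δ→B 19  ⇒ total 52.
Compare {A, B}: total 54.
Compare {A, C}: total 62.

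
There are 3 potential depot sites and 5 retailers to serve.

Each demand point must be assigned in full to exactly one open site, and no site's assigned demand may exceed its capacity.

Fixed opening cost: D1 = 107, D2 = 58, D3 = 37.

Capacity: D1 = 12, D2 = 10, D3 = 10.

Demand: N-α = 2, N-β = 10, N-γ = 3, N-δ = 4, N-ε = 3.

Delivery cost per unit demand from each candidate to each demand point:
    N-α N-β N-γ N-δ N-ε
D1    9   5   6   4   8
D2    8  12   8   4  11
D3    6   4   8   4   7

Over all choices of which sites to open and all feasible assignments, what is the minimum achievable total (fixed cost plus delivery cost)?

260

Open {D1, D3}; cheapest assignment that respects the capacities:
  D1 (cap 12, load 12): N-α, N-γ, N-δ, N-ε — cost 2×9 + 3×6 + 4×4 + 3×8 = 76
  D3 (cap 10, load 10): N-β — cost 10×4 = 40
  Shipping 116, fixed 144 → total 260.
  Any other capacity-feasible assignment to {D1, D3} ships for at least 116.
Compare {D1, D2}: its best feasible assignment gives total 306.
Compare {D1, D2, D3}: its best feasible assignment gives total 316.
Every other set of open sites that can feasibly serve all demand totals ≥ 306 even under its best assignment. Minimum: 260.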